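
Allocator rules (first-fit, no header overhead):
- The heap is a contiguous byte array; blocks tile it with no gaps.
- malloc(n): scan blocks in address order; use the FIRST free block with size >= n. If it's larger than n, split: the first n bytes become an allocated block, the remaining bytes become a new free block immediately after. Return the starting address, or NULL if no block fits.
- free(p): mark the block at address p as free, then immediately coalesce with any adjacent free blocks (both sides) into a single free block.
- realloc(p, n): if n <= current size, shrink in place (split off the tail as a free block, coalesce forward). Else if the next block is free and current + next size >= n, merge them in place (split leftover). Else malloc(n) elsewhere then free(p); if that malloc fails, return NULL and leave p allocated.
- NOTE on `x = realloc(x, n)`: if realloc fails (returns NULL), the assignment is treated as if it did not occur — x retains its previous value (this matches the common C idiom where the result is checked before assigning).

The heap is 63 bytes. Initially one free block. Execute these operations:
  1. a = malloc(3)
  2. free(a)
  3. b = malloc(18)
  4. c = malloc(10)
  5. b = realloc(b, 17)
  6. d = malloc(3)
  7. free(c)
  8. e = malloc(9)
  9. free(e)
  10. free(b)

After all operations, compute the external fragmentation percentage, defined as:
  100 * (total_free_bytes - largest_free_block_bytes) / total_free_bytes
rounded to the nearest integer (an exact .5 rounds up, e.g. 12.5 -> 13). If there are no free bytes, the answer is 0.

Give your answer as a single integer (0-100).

Answer: 47

Derivation:
Op 1: a = malloc(3) -> a = 0; heap: [0-2 ALLOC][3-62 FREE]
Op 2: free(a) -> (freed a); heap: [0-62 FREE]
Op 3: b = malloc(18) -> b = 0; heap: [0-17 ALLOC][18-62 FREE]
Op 4: c = malloc(10) -> c = 18; heap: [0-17 ALLOC][18-27 ALLOC][28-62 FREE]
Op 5: b = realloc(b, 17) -> b = 0; heap: [0-16 ALLOC][17-17 FREE][18-27 ALLOC][28-62 FREE]
Op 6: d = malloc(3) -> d = 28; heap: [0-16 ALLOC][17-17 FREE][18-27 ALLOC][28-30 ALLOC][31-62 FREE]
Op 7: free(c) -> (freed c); heap: [0-16 ALLOC][17-27 FREE][28-30 ALLOC][31-62 FREE]
Op 8: e = malloc(9) -> e = 17; heap: [0-16 ALLOC][17-25 ALLOC][26-27 FREE][28-30 ALLOC][31-62 FREE]
Op 9: free(e) -> (freed e); heap: [0-16 ALLOC][17-27 FREE][28-30 ALLOC][31-62 FREE]
Op 10: free(b) -> (freed b); heap: [0-27 FREE][28-30 ALLOC][31-62 FREE]
Free blocks: [28 32] total_free=60 largest=32 -> 100*(60-32)/60 = 2800/60 ≈ 46.667 -> rounds to 47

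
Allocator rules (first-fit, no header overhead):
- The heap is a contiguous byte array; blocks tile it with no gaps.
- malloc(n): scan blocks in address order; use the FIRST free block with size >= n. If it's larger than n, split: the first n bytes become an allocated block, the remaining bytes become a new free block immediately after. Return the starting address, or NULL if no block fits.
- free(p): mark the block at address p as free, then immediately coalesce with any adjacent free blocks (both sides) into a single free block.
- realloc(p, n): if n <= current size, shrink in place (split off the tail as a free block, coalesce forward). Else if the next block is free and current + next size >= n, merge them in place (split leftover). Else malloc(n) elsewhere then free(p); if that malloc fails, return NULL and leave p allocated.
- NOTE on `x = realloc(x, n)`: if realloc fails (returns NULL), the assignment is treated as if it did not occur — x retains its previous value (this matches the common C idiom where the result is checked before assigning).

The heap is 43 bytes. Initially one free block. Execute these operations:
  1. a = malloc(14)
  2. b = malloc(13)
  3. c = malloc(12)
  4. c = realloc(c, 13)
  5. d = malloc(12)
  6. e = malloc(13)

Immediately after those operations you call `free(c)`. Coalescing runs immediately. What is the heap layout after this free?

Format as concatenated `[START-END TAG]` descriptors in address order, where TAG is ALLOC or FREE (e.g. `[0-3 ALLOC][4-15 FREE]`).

Op 1: a = malloc(14) -> a = 0; heap: [0-13 ALLOC][14-42 FREE]
Op 2: b = malloc(13) -> b = 14; heap: [0-13 ALLOC][14-26 ALLOC][27-42 FREE]
Op 3: c = malloc(12) -> c = 27; heap: [0-13 ALLOC][14-26 ALLOC][27-38 ALLOC][39-42 FREE]
Op 4: c = realloc(c, 13) -> c = 27; heap: [0-13 ALLOC][14-26 ALLOC][27-39 ALLOC][40-42 FREE]
Op 5: d = malloc(12) -> d = NULL; heap: [0-13 ALLOC][14-26 ALLOC][27-39 ALLOC][40-42 FREE]
Op 6: e = malloc(13) -> e = NULL; heap: [0-13 ALLOC][14-26 ALLOC][27-39 ALLOC][40-42 FREE]
free(c): c = 27 -> block [27-39 ALLOC]; mark free, coalesce with adjacent free neighbors -> [0-13 ALLOC][14-26 ALLOC][27-42 FREE]

Answer: [0-13 ALLOC][14-26 ALLOC][27-42 FREE]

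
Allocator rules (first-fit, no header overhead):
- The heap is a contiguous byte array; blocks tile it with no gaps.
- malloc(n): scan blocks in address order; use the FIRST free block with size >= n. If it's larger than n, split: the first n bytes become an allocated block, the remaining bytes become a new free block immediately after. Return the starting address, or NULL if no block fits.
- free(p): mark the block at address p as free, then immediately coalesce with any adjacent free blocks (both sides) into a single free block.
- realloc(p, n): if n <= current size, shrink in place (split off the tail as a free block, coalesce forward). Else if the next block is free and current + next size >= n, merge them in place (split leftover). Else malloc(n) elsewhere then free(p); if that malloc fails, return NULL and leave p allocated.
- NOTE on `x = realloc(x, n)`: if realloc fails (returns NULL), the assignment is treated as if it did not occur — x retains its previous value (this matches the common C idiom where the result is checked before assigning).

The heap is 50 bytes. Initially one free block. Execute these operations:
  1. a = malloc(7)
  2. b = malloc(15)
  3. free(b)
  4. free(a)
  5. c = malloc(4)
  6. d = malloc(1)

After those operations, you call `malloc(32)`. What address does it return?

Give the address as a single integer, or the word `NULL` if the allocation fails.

Op 1: a = malloc(7) -> a = 0; heap: [0-6 ALLOC][7-49 FREE]
Op 2: b = malloc(15) -> b = 7; heap: [0-6 ALLOC][7-21 ALLOC][22-49 FREE]
Op 3: free(b) -> (freed b); heap: [0-6 ALLOC][7-49 FREE]
Op 4: free(a) -> (freed a); heap: [0-49 FREE]
Op 5: c = malloc(4) -> c = 0; heap: [0-3 ALLOC][4-49 FREE]
Op 6: d = malloc(1) -> d = 4; heap: [0-3 ALLOC][4-4 ALLOC][5-49 FREE]
malloc(32): first-fit scan over [0-3 ALLOC][4-4 ALLOC][5-49 FREE] -> 5

Answer: 5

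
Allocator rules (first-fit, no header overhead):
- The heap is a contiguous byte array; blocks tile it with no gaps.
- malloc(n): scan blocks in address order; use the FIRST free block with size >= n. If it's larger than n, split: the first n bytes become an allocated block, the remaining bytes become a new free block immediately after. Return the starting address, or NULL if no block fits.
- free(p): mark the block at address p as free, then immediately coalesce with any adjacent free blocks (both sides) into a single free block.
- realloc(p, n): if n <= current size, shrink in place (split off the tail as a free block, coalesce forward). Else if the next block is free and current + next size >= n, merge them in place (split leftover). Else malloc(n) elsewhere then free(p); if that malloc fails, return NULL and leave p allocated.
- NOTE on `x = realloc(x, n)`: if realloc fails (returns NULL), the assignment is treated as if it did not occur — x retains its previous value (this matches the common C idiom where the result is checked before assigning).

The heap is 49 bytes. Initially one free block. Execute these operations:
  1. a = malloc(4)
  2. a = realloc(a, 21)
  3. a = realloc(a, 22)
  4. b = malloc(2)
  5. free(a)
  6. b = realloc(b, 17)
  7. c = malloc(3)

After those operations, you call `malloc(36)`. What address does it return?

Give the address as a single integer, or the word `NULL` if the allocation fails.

Op 1: a = malloc(4) -> a = 0; heap: [0-3 ALLOC][4-48 FREE]
Op 2: a = realloc(a, 21) -> a = 0; heap: [0-20 ALLOC][21-48 FREE]
Op 3: a = realloc(a, 22) -> a = 0; heap: [0-21 ALLOC][22-48 FREE]
Op 4: b = malloc(2) -> b = 22; heap: [0-21 ALLOC][22-23 ALLOC][24-48 FREE]
Op 5: free(a) -> (freed a); heap: [0-21 FREE][22-23 ALLOC][24-48 FREE]
Op 6: b = realloc(b, 17) -> b = 22; heap: [0-21 FREE][22-38 ALLOC][39-48 FREE]
Op 7: c = malloc(3) -> c = 0; heap: [0-2 ALLOC][3-21 FREE][22-38 ALLOC][39-48 FREE]
malloc(36): first-fit scan over [0-2 ALLOC][3-21 FREE][22-38 ALLOC][39-48 FREE] -> NULL

Answer: NULL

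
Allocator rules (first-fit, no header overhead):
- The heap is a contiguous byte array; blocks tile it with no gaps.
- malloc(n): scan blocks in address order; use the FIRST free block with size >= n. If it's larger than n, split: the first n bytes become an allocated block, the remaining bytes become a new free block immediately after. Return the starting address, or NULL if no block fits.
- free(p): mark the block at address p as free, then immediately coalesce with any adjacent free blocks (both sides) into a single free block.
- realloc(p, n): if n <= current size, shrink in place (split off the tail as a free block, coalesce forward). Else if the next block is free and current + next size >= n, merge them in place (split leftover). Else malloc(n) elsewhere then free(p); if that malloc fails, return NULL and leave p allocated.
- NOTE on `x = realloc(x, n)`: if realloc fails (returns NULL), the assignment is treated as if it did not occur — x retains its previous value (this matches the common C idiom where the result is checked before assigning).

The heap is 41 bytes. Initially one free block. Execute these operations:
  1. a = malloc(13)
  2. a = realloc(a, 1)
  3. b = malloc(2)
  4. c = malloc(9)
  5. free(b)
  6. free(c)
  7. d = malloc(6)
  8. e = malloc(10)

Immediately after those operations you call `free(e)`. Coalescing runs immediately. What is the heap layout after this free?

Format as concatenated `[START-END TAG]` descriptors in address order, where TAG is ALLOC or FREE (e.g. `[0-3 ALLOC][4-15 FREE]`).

Answer: [0-0 ALLOC][1-6 ALLOC][7-40 FREE]

Derivation:
Op 1: a = malloc(13) -> a = 0; heap: [0-12 ALLOC][13-40 FREE]
Op 2: a = realloc(a, 1) -> a = 0; heap: [0-0 ALLOC][1-40 FREE]
Op 3: b = malloc(2) -> b = 1; heap: [0-0 ALLOC][1-2 ALLOC][3-40 FREE]
Op 4: c = malloc(9) -> c = 3; heap: [0-0 ALLOC][1-2 ALLOC][3-11 ALLOC][12-40 FREE]
Op 5: free(b) -> (freed b); heap: [0-0 ALLOC][1-2 FREE][3-11 ALLOC][12-40 FREE]
Op 6: free(c) -> (freed c); heap: [0-0 ALLOC][1-40 FREE]
Op 7: d = malloc(6) -> d = 1; heap: [0-0 ALLOC][1-6 ALLOC][7-40 FREE]
Op 8: e = malloc(10) -> e = 7; heap: [0-0 ALLOC][1-6 ALLOC][7-16 ALLOC][17-40 FREE]
free(e): e = 7 -> block [7-16 ALLOC]; mark free, coalesce with adjacent free neighbors -> [0-0 ALLOC][1-6 ALLOC][7-40 FREE]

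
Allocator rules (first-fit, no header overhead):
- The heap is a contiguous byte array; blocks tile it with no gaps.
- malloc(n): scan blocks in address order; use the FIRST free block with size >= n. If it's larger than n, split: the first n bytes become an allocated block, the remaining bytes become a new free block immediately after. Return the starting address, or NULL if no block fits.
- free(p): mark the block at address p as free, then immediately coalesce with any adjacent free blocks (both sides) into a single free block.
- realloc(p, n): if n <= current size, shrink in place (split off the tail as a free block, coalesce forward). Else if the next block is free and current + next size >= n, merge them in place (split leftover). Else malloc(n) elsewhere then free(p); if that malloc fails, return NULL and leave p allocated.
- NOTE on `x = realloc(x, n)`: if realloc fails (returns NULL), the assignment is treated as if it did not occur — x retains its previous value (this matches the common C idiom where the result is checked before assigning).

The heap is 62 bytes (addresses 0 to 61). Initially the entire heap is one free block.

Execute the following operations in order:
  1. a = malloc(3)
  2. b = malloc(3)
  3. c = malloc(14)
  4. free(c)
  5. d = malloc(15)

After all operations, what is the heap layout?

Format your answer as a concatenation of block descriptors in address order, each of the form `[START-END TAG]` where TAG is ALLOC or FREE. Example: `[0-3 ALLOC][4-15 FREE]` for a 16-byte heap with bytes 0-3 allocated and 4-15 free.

Answer: [0-2 ALLOC][3-5 ALLOC][6-20 ALLOC][21-61 FREE]

Derivation:
Op 1: a = malloc(3) -> a = 0; heap: [0-2 ALLOC][3-61 FREE]
Op 2: b = malloc(3) -> b = 3; heap: [0-2 ALLOC][3-5 ALLOC][6-61 FREE]
Op 3: c = malloc(14) -> c = 6; heap: [0-2 ALLOC][3-5 ALLOC][6-19 ALLOC][20-61 FREE]
Op 4: free(c) -> (freed c); heap: [0-2 ALLOC][3-5 ALLOC][6-61 FREE]
Op 5: d = malloc(15) -> d = 6; heap: [0-2 ALLOC][3-5 ALLOC][6-20 ALLOC][21-61 FREE]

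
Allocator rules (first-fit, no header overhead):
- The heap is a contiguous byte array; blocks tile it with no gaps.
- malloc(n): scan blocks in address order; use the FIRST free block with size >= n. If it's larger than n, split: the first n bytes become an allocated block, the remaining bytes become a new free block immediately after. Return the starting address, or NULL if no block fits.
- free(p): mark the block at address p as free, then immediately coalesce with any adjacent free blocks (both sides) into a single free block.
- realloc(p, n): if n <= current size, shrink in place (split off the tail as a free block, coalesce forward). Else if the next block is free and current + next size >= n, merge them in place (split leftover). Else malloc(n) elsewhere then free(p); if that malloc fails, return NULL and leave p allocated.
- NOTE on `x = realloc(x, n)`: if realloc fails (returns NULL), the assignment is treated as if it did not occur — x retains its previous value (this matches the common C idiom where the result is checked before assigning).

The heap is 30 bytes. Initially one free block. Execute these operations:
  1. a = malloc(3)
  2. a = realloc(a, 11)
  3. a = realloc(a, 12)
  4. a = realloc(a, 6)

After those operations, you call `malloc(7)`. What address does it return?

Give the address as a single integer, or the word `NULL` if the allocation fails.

Answer: 6

Derivation:
Op 1: a = malloc(3) -> a = 0; heap: [0-2 ALLOC][3-29 FREE]
Op 2: a = realloc(a, 11) -> a = 0; heap: [0-10 ALLOC][11-29 FREE]
Op 3: a = realloc(a, 12) -> a = 0; heap: [0-11 ALLOC][12-29 FREE]
Op 4: a = realloc(a, 6) -> a = 0; heap: [0-5 ALLOC][6-29 FREE]
malloc(7): first-fit scan over [0-5 ALLOC][6-29 FREE] -> 6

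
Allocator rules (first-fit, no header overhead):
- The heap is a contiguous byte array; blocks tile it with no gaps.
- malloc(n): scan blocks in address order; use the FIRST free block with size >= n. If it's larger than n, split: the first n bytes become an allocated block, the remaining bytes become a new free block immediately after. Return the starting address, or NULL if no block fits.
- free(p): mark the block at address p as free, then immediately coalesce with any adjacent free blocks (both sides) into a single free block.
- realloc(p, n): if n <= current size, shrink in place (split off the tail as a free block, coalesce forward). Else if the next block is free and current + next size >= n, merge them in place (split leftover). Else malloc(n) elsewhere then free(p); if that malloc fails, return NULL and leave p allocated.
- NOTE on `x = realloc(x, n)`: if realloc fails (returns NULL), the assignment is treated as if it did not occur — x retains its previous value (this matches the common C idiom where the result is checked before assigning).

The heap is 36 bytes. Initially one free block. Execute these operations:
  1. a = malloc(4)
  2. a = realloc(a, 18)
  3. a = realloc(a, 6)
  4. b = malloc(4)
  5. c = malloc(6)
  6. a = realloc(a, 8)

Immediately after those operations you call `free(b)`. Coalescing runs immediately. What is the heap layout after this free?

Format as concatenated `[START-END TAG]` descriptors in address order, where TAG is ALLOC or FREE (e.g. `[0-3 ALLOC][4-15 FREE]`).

Answer: [0-9 FREE][10-15 ALLOC][16-23 ALLOC][24-35 FREE]

Derivation:
Op 1: a = malloc(4) -> a = 0; heap: [0-3 ALLOC][4-35 FREE]
Op 2: a = realloc(a, 18) -> a = 0; heap: [0-17 ALLOC][18-35 FREE]
Op 3: a = realloc(a, 6) -> a = 0; heap: [0-5 ALLOC][6-35 FREE]
Op 4: b = malloc(4) -> b = 6; heap: [0-5 ALLOC][6-9 ALLOC][10-35 FREE]
Op 5: c = malloc(6) -> c = 10; heap: [0-5 ALLOC][6-9 ALLOC][10-15 ALLOC][16-35 FREE]
Op 6: a = realloc(a, 8) -> a = 16; heap: [0-5 FREE][6-9 ALLOC][10-15 ALLOC][16-23 ALLOC][24-35 FREE]
free(b): b = 6 -> block [6-9 ALLOC]; mark free, coalesce with adjacent free neighbors -> [0-9 FREE][10-15 ALLOC][16-23 ALLOC][24-35 FREE]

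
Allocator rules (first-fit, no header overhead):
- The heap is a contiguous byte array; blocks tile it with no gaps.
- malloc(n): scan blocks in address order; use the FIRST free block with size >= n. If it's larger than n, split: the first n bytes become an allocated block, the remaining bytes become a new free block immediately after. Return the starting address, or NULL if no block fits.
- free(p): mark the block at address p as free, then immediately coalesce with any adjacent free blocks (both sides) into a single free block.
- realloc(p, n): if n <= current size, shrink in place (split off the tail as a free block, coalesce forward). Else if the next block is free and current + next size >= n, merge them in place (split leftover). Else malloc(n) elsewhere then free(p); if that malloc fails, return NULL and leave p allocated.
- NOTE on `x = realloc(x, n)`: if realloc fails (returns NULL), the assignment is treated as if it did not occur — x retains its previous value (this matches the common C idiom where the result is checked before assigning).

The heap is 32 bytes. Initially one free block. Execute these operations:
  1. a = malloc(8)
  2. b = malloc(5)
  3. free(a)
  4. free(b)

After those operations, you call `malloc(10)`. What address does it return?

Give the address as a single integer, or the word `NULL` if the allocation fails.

Answer: 0

Derivation:
Op 1: a = malloc(8) -> a = 0; heap: [0-7 ALLOC][8-31 FREE]
Op 2: b = malloc(5) -> b = 8; heap: [0-7 ALLOC][8-12 ALLOC][13-31 FREE]
Op 3: free(a) -> (freed a); heap: [0-7 FREE][8-12 ALLOC][13-31 FREE]
Op 4: free(b) -> (freed b); heap: [0-31 FREE]
malloc(10): first-fit scan over [0-31 FREE] -> 0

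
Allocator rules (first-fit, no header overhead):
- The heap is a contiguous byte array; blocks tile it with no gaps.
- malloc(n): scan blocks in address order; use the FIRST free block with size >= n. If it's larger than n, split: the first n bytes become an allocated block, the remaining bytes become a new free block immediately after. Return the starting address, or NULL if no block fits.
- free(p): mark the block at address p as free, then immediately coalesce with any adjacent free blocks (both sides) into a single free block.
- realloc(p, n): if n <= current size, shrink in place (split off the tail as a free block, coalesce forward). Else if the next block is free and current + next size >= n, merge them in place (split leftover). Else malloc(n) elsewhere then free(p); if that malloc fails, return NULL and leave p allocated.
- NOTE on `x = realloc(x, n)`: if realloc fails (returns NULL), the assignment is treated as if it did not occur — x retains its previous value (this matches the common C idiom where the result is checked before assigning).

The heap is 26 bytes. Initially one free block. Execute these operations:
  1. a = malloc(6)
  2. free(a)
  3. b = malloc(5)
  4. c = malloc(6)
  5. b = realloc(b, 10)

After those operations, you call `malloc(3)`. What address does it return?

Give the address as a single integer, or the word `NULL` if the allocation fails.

Op 1: a = malloc(6) -> a = 0; heap: [0-5 ALLOC][6-25 FREE]
Op 2: free(a) -> (freed a); heap: [0-25 FREE]
Op 3: b = malloc(5) -> b = 0; heap: [0-4 ALLOC][5-25 FREE]
Op 4: c = malloc(6) -> c = 5; heap: [0-4 ALLOC][5-10 ALLOC][11-25 FREE]
Op 5: b = realloc(b, 10) -> b = 11; heap: [0-4 FREE][5-10 ALLOC][11-20 ALLOC][21-25 FREE]
malloc(3): first-fit scan over [0-4 FREE][5-10 ALLOC][11-20 ALLOC][21-25 FREE] -> 0

Answer: 0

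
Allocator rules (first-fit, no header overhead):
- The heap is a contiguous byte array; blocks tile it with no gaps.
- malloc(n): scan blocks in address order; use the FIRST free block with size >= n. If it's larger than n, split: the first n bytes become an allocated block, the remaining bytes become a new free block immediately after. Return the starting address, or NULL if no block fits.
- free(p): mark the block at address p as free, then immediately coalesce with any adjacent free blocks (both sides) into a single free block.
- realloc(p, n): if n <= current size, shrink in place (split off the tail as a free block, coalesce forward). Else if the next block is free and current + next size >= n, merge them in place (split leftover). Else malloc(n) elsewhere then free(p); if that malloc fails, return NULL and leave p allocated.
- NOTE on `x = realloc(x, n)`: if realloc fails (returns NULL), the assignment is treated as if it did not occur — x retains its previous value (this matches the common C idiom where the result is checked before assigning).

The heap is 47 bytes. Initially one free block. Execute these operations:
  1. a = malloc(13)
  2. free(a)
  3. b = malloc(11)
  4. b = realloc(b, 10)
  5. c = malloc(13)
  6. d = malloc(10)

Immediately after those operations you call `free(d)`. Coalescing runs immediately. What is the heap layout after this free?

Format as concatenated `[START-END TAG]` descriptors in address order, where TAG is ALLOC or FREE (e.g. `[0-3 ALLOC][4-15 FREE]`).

Op 1: a = malloc(13) -> a = 0; heap: [0-12 ALLOC][13-46 FREE]
Op 2: free(a) -> (freed a); heap: [0-46 FREE]
Op 3: b = malloc(11) -> b = 0; heap: [0-10 ALLOC][11-46 FREE]
Op 4: b = realloc(b, 10) -> b = 0; heap: [0-9 ALLOC][10-46 FREE]
Op 5: c = malloc(13) -> c = 10; heap: [0-9 ALLOC][10-22 ALLOC][23-46 FREE]
Op 6: d = malloc(10) -> d = 23; heap: [0-9 ALLOC][10-22 ALLOC][23-32 ALLOC][33-46 FREE]
free(d): d = 23 -> block [23-32 ALLOC]; mark free, coalesce with adjacent free neighbors -> [0-9 ALLOC][10-22 ALLOC][23-46 FREE]

Answer: [0-9 ALLOC][10-22 ALLOC][23-46 FREE]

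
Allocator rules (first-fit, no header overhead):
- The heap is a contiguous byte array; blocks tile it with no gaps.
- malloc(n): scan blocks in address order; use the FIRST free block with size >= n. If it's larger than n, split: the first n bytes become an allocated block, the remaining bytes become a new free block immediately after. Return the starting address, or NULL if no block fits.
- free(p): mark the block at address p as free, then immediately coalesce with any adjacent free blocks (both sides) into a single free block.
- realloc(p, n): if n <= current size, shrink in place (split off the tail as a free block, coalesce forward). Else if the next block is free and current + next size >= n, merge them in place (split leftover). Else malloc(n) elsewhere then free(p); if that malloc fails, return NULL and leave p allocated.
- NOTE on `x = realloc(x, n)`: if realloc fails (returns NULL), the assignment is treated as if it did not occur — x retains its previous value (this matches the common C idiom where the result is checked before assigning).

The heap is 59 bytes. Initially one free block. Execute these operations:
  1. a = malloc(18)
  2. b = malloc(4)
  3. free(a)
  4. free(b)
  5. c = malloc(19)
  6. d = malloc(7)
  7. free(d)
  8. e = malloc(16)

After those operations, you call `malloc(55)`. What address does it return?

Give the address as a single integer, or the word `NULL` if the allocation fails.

Answer: NULL

Derivation:
Op 1: a = malloc(18) -> a = 0; heap: [0-17 ALLOC][18-58 FREE]
Op 2: b = malloc(4) -> b = 18; heap: [0-17 ALLOC][18-21 ALLOC][22-58 FREE]
Op 3: free(a) -> (freed a); heap: [0-17 FREE][18-21 ALLOC][22-58 FREE]
Op 4: free(b) -> (freed b); heap: [0-58 FREE]
Op 5: c = malloc(19) -> c = 0; heap: [0-18 ALLOC][19-58 FREE]
Op 6: d = malloc(7) -> d = 19; heap: [0-18 ALLOC][19-25 ALLOC][26-58 FREE]
Op 7: free(d) -> (freed d); heap: [0-18 ALLOC][19-58 FREE]
Op 8: e = malloc(16) -> e = 19; heap: [0-18 ALLOC][19-34 ALLOC][35-58 FREE]
malloc(55): first-fit scan over [0-18 ALLOC][19-34 ALLOC][35-58 FREE] -> NULL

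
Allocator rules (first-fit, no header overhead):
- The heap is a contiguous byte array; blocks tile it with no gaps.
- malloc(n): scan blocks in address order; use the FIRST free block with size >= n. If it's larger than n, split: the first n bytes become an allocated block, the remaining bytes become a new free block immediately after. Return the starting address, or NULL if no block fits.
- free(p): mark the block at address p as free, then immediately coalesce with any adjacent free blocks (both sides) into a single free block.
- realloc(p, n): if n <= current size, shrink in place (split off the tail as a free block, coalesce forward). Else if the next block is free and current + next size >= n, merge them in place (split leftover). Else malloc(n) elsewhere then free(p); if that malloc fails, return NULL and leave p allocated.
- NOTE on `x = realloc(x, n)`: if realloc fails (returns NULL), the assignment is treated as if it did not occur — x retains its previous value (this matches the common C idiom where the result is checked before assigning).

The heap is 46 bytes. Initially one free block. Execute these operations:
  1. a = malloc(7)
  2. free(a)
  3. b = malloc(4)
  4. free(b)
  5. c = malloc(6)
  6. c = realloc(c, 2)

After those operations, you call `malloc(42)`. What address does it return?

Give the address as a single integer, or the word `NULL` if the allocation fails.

Answer: 2

Derivation:
Op 1: a = malloc(7) -> a = 0; heap: [0-6 ALLOC][7-45 FREE]
Op 2: free(a) -> (freed a); heap: [0-45 FREE]
Op 3: b = malloc(4) -> b = 0; heap: [0-3 ALLOC][4-45 FREE]
Op 4: free(b) -> (freed b); heap: [0-45 FREE]
Op 5: c = malloc(6) -> c = 0; heap: [0-5 ALLOC][6-45 FREE]
Op 6: c = realloc(c, 2) -> c = 0; heap: [0-1 ALLOC][2-45 FREE]
malloc(42): first-fit scan over [0-1 ALLOC][2-45 FREE] -> 2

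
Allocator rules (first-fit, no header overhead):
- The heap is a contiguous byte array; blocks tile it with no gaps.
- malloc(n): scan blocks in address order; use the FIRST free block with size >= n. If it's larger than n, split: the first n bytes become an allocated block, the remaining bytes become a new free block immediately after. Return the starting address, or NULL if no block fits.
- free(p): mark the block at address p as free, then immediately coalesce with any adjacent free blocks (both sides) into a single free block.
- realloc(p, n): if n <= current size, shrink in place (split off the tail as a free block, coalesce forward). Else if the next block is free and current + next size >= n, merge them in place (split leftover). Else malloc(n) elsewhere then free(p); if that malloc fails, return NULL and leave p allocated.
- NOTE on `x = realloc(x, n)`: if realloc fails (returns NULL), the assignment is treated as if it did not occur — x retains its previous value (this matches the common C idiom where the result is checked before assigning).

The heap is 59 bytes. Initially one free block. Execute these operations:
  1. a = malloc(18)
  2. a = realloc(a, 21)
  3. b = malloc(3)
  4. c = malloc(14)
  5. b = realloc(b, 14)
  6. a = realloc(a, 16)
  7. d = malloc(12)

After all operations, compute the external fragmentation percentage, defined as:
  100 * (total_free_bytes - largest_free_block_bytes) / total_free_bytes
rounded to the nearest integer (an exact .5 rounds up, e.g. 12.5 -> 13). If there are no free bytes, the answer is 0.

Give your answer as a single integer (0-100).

Op 1: a = malloc(18) -> a = 0; heap: [0-17 ALLOC][18-58 FREE]
Op 2: a = realloc(a, 21) -> a = 0; heap: [0-20 ALLOC][21-58 FREE]
Op 3: b = malloc(3) -> b = 21; heap: [0-20 ALLOC][21-23 ALLOC][24-58 FREE]
Op 4: c = malloc(14) -> c = 24; heap: [0-20 ALLOC][21-23 ALLOC][24-37 ALLOC][38-58 FREE]
Op 5: b = realloc(b, 14) -> b = 38; heap: [0-20 ALLOC][21-23 FREE][24-37 ALLOC][38-51 ALLOC][52-58 FREE]
Op 6: a = realloc(a, 16) -> a = 0; heap: [0-15 ALLOC][16-23 FREE][24-37 ALLOC][38-51 ALLOC][52-58 FREE]
Op 7: d = malloc(12) -> d = NULL; heap: [0-15 ALLOC][16-23 FREE][24-37 ALLOC][38-51 ALLOC][52-58 FREE]
Free blocks: [8 7] total_free=15 largest=8 -> 100*(15-8)/15 = 700/15 ≈ 46.667 -> rounds to 47

Answer: 47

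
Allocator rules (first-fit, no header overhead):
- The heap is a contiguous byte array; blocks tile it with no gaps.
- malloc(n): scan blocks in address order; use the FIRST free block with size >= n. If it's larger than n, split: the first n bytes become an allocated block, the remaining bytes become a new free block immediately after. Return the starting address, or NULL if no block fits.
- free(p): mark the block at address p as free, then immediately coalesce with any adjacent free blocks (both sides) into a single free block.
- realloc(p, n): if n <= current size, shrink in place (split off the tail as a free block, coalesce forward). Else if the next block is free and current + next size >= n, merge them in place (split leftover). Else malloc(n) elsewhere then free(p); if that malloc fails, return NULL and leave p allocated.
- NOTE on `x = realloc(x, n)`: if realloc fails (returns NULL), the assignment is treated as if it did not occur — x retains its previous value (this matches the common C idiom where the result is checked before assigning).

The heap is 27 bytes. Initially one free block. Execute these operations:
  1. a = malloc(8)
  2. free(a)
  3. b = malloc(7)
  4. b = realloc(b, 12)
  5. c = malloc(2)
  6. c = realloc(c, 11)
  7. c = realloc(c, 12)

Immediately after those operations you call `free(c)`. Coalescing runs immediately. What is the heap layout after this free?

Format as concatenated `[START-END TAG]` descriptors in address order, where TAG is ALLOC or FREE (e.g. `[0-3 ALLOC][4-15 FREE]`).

Answer: [0-11 ALLOC][12-26 FREE]

Derivation:
Op 1: a = malloc(8) -> a = 0; heap: [0-7 ALLOC][8-26 FREE]
Op 2: free(a) -> (freed a); heap: [0-26 FREE]
Op 3: b = malloc(7) -> b = 0; heap: [0-6 ALLOC][7-26 FREE]
Op 4: b = realloc(b, 12) -> b = 0; heap: [0-11 ALLOC][12-26 FREE]
Op 5: c = malloc(2) -> c = 12; heap: [0-11 ALLOC][12-13 ALLOC][14-26 FREE]
Op 6: c = realloc(c, 11) -> c = 12; heap: [0-11 ALLOC][12-22 ALLOC][23-26 FREE]
Op 7: c = realloc(c, 12) -> c = 12; heap: [0-11 ALLOC][12-23 ALLOC][24-26 FREE]
free(c): c = 12 -> block [12-23 ALLOC]; mark free, coalesce with adjacent free neighbors -> [0-11 ALLOC][12-26 FREE]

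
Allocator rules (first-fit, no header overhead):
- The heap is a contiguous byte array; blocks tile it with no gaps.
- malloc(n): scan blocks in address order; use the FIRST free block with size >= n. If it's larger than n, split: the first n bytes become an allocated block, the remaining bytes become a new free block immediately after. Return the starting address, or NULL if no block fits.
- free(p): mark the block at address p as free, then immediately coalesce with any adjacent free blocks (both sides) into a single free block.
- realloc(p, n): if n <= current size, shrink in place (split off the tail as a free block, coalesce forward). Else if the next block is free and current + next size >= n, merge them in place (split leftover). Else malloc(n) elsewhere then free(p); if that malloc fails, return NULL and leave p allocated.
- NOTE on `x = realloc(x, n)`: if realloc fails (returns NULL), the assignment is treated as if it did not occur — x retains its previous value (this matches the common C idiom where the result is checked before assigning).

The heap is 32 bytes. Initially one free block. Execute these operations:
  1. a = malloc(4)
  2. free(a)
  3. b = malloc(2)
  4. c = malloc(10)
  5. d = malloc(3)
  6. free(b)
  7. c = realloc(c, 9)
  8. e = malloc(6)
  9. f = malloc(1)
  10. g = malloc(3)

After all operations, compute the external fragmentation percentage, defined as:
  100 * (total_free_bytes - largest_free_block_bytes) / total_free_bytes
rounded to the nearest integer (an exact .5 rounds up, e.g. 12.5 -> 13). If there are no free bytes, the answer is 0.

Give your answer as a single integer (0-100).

Answer: 20

Derivation:
Op 1: a = malloc(4) -> a = 0; heap: [0-3 ALLOC][4-31 FREE]
Op 2: free(a) -> (freed a); heap: [0-31 FREE]
Op 3: b = malloc(2) -> b = 0; heap: [0-1 ALLOC][2-31 FREE]
Op 4: c = malloc(10) -> c = 2; heap: [0-1 ALLOC][2-11 ALLOC][12-31 FREE]
Op 5: d = malloc(3) -> d = 12; heap: [0-1 ALLOC][2-11 ALLOC][12-14 ALLOC][15-31 FREE]
Op 6: free(b) -> (freed b); heap: [0-1 FREE][2-11 ALLOC][12-14 ALLOC][15-31 FREE]
Op 7: c = realloc(c, 9) -> c = 2; heap: [0-1 FREE][2-10 ALLOC][11-11 FREE][12-14 ALLOC][15-31 FREE]
Op 8: e = malloc(6) -> e = 15; heap: [0-1 FREE][2-10 ALLOC][11-11 FREE][12-14 ALLOC][15-20 ALLOC][21-31 FREE]
Op 9: f = malloc(1) -> f = 0; heap: [0-0 ALLOC][1-1 FREE][2-10 ALLOC][11-11 FREE][12-14 ALLOC][15-20 ALLOC][21-31 FREE]
Op 10: g = malloc(3) -> g = 21; heap: [0-0 ALLOC][1-1 FREE][2-10 ALLOC][11-11 FREE][12-14 ALLOC][15-20 ALLOC][21-23 ALLOC][24-31 FREE]
Free blocks: [1 1 8] total_free=10 largest=8 -> 100*(10-8)/10 = 200/10 = 20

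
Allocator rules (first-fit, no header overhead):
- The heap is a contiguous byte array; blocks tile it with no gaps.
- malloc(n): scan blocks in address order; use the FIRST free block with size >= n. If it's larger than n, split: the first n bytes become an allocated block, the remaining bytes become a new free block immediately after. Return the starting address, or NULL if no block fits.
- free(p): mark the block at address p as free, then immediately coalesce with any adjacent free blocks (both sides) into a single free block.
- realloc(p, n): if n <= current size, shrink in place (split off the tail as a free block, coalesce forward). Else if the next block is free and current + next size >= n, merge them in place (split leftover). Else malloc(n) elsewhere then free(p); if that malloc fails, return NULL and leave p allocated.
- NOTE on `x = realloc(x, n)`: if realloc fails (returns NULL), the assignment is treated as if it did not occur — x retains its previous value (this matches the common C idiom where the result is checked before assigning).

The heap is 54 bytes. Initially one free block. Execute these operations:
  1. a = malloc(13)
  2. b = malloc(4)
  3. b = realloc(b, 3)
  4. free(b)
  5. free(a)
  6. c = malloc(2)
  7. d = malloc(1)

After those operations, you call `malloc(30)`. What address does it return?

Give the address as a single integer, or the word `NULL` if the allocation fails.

Answer: 3

Derivation:
Op 1: a = malloc(13) -> a = 0; heap: [0-12 ALLOC][13-53 FREE]
Op 2: b = malloc(4) -> b = 13; heap: [0-12 ALLOC][13-16 ALLOC][17-53 FREE]
Op 3: b = realloc(b, 3) -> b = 13; heap: [0-12 ALLOC][13-15 ALLOC][16-53 FREE]
Op 4: free(b) -> (freed b); heap: [0-12 ALLOC][13-53 FREE]
Op 5: free(a) -> (freed a); heap: [0-53 FREE]
Op 6: c = malloc(2) -> c = 0; heap: [0-1 ALLOC][2-53 FREE]
Op 7: d = malloc(1) -> d = 2; heap: [0-1 ALLOC][2-2 ALLOC][3-53 FREE]
malloc(30): first-fit scan over [0-1 ALLOC][2-2 ALLOC][3-53 FREE] -> 3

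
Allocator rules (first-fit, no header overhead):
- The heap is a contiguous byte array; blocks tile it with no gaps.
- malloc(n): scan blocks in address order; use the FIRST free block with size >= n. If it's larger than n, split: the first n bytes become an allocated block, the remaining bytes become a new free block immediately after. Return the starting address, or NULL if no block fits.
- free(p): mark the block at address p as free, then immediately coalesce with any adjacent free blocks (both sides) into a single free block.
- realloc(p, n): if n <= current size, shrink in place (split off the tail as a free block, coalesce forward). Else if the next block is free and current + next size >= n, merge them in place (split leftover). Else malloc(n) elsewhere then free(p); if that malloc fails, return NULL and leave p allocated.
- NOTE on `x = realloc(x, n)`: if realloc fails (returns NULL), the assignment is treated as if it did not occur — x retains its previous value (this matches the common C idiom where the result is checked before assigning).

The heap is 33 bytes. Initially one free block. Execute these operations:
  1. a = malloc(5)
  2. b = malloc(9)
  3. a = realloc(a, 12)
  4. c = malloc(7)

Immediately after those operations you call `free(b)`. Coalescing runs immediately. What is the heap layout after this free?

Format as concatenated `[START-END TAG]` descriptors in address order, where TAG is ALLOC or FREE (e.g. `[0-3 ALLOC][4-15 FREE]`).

Answer: [0-13 FREE][14-25 ALLOC][26-32 ALLOC]

Derivation:
Op 1: a = malloc(5) -> a = 0; heap: [0-4 ALLOC][5-32 FREE]
Op 2: b = malloc(9) -> b = 5; heap: [0-4 ALLOC][5-13 ALLOC][14-32 FREE]
Op 3: a = realloc(a, 12) -> a = 14; heap: [0-4 FREE][5-13 ALLOC][14-25 ALLOC][26-32 FREE]
Op 4: c = malloc(7) -> c = 26; heap: [0-4 FREE][5-13 ALLOC][14-25 ALLOC][26-32 ALLOC]
free(b): b = 5 -> block [5-13 ALLOC]; mark free, coalesce with adjacent free neighbors -> [0-13 FREE][14-25 ALLOC][26-32 ALLOC]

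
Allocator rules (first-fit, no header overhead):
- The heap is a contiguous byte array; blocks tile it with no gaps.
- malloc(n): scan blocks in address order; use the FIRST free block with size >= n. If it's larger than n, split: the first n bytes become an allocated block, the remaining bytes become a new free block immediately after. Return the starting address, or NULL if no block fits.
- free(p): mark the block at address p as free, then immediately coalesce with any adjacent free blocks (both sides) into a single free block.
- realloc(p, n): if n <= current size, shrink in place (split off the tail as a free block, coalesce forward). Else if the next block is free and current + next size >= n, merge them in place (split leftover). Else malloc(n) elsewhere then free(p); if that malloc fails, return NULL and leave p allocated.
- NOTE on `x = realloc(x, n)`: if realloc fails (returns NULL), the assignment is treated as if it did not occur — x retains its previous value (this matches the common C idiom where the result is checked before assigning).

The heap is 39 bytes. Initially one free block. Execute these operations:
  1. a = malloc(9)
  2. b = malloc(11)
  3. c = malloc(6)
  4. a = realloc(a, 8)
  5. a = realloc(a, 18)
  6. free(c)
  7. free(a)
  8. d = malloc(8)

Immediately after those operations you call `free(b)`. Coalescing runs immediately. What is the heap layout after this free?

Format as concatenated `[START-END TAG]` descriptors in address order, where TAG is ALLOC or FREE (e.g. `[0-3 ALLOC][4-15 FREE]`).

Answer: [0-7 ALLOC][8-38 FREE]

Derivation:
Op 1: a = malloc(9) -> a = 0; heap: [0-8 ALLOC][9-38 FREE]
Op 2: b = malloc(11) -> b = 9; heap: [0-8 ALLOC][9-19 ALLOC][20-38 FREE]
Op 3: c = malloc(6) -> c = 20; heap: [0-8 ALLOC][9-19 ALLOC][20-25 ALLOC][26-38 FREE]
Op 4: a = realloc(a, 8) -> a = 0; heap: [0-7 ALLOC][8-8 FREE][9-19 ALLOC][20-25 ALLOC][26-38 FREE]
Op 5: a = realloc(a, 18) -> NULL (a unchanged); heap: [0-7 ALLOC][8-8 FREE][9-19 ALLOC][20-25 ALLOC][26-38 FREE]
Op 6: free(c) -> (freed c); heap: [0-7 ALLOC][8-8 FREE][9-19 ALLOC][20-38 FREE]
Op 7: free(a) -> (freed a); heap: [0-8 FREE][9-19 ALLOC][20-38 FREE]
Op 8: d = malloc(8) -> d = 0; heap: [0-7 ALLOC][8-8 FREE][9-19 ALLOC][20-38 FREE]
free(b): b = 9 -> block [9-19 ALLOC]; mark free, coalesce with adjacent free neighbors -> [0-7 ALLOC][8-38 FREE]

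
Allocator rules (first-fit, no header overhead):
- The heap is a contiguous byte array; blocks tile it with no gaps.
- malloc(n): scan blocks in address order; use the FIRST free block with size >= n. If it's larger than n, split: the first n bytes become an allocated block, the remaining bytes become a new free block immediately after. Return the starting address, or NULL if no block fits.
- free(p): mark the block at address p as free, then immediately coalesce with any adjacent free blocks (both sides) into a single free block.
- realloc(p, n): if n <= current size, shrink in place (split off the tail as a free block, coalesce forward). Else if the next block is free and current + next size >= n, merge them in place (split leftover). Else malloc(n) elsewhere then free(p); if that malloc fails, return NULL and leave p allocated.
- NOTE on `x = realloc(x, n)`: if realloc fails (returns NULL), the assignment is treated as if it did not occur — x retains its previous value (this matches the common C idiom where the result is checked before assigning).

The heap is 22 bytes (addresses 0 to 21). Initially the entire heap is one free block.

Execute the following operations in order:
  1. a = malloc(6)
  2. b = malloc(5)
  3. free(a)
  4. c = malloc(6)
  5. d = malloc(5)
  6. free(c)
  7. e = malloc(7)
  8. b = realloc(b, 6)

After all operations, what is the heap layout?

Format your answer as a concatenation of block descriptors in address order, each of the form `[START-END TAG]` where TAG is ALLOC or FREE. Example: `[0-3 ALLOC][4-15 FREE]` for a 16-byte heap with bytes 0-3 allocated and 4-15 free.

Op 1: a = malloc(6) -> a = 0; heap: [0-5 ALLOC][6-21 FREE]
Op 2: b = malloc(5) -> b = 6; heap: [0-5 ALLOC][6-10 ALLOC][11-21 FREE]
Op 3: free(a) -> (freed a); heap: [0-5 FREE][6-10 ALLOC][11-21 FREE]
Op 4: c = malloc(6) -> c = 0; heap: [0-5 ALLOC][6-10 ALLOC][11-21 FREE]
Op 5: d = malloc(5) -> d = 11; heap: [0-5 ALLOC][6-10 ALLOC][11-15 ALLOC][16-21 FREE]
Op 6: free(c) -> (freed c); heap: [0-5 FREE][6-10 ALLOC][11-15 ALLOC][16-21 FREE]
Op 7: e = malloc(7) -> e = NULL; heap: [0-5 FREE][6-10 ALLOC][11-15 ALLOC][16-21 FREE]
Op 8: b = realloc(b, 6) -> b = 0; heap: [0-5 ALLOC][6-10 FREE][11-15 ALLOC][16-21 FREE]

Answer: [0-5 ALLOC][6-10 FREE][11-15 ALLOC][16-21 FREE]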